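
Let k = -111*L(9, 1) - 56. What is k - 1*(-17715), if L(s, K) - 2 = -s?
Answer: 18436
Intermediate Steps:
L(s, K) = 2 - s
k = 721 (k = -111*(2 - 1*9) - 56 = -111*(2 - 9) - 56 = -111*(-7) - 56 = 777 - 56 = 721)
k - 1*(-17715) = 721 - 1*(-17715) = 721 + 17715 = 18436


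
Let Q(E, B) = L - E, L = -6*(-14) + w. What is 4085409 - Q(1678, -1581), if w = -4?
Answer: 4087007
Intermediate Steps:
L = 80 (L = -6*(-14) - 4 = 84 - 4 = 80)
Q(E, B) = 80 - E
4085409 - Q(1678, -1581) = 4085409 - (80 - 1*1678) = 4085409 - (80 - 1678) = 4085409 - 1*(-1598) = 4085409 + 1598 = 4087007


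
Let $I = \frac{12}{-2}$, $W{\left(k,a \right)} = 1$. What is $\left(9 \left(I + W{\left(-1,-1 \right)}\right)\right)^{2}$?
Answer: $2025$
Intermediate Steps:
$I = -6$ ($I = 12 \left(- \frac{1}{2}\right) = -6$)
$\left(9 \left(I + W{\left(-1,-1 \right)}\right)\right)^{2} = \left(9 \left(-6 + 1\right)\right)^{2} = \left(9 \left(-5\right)\right)^{2} = \left(-45\right)^{2} = 2025$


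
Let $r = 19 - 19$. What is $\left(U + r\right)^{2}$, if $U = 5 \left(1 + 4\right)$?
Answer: $625$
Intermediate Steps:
$r = 0$ ($r = 19 - 19 = 0$)
$U = 25$ ($U = 5 \cdot 5 = 25$)
$\left(U + r\right)^{2} = \left(25 + 0\right)^{2} = 25^{2} = 625$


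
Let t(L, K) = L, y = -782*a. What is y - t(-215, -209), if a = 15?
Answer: -11515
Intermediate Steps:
y = -11730 (y = -782*15 = -11730)
y - t(-215, -209) = -11730 - 1*(-215) = -11730 + 215 = -11515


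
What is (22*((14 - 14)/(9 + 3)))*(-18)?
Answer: 0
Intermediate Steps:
(22*((14 - 14)/(9 + 3)))*(-18) = (22*(0/12))*(-18) = (22*(0*(1/12)))*(-18) = (22*0)*(-18) = 0*(-18) = 0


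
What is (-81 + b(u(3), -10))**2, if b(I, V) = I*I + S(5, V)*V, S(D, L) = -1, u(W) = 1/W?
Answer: 407044/81 ≈ 5025.2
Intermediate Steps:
u(W) = 1/W
b(I, V) = I**2 - V (b(I, V) = I*I - V = I**2 - V)
(-81 + b(u(3), -10))**2 = (-81 + ((1/3)**2 - 1*(-10)))**2 = (-81 + ((1/3)**2 + 10))**2 = (-81 + (1/9 + 10))**2 = (-81 + 91/9)**2 = (-638/9)**2 = 407044/81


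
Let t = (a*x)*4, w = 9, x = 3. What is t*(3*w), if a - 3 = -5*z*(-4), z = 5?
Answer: 33372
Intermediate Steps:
a = 103 (a = 3 - 5*5*(-4) = 3 - 25*(-4) = 3 + 100 = 103)
t = 1236 (t = (103*3)*4 = 309*4 = 1236)
t*(3*w) = 1236*(3*9) = 1236*27 = 33372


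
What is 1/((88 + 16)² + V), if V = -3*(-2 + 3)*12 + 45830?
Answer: 1/56610 ≈ 1.7665e-5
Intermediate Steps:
V = 45794 (V = -3*1*12 + 45830 = -3*12 + 45830 = -36 + 45830 = 45794)
1/((88 + 16)² + V) = 1/((88 + 16)² + 45794) = 1/(104² + 45794) = 1/(10816 + 45794) = 1/56610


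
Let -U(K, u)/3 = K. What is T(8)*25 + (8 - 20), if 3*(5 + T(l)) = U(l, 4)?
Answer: -337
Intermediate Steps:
U(K, u) = -3*K
T(l) = -5 - l (T(l) = -5 + (-3*l)/3 = -5 - l)
T(8)*25 + (8 - 20) = (-5 - 1*8)*25 + (8 - 20) = (-5 - 8)*25 - 12 = -13*25 - 12 = -325 - 12 = -337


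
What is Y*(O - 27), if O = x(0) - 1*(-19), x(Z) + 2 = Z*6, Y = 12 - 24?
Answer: 120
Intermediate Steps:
Y = -12
x(Z) = -2 + 6*Z (x(Z) = -2 + Z*6 = -2 + 6*Z)
O = 17 (O = (-2 + 6*0) - 1*(-19) = (-2 + 0) + 19 = -2 + 19 = 17)
Y*(O - 27) = -12*(17 - 27) = -12*(-10) = 120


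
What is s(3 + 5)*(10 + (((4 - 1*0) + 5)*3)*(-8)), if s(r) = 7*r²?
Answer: -92288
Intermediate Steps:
s(3 + 5)*(10 + (((4 - 1*0) + 5)*3)*(-8)) = (7*(3 + 5)²)*(10 + (((4 - 1*0) + 5)*3)*(-8)) = (7*8²)*(10 + (((4 + 0) + 5)*3)*(-8)) = (7*64)*(10 + ((4 + 5)*3)*(-8)) = 448*(10 + (9*3)*(-8)) = 448*(10 + 27*(-8)) = 448*(10 - 216) = 448*(-206) = -92288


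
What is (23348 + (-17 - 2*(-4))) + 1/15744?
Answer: 367449217/15744 ≈ 23339.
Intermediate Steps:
(23348 + (-17 - 2*(-4))) + 1/15744 = (23348 + (-17 + 8)) + 1/15744 = (23348 - 9) + 1/15744 = 23339 + 1/15744 = 367449217/15744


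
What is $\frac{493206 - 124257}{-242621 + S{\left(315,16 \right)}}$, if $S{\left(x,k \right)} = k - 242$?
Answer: $- \frac{122983}{80949} \approx -1.5193$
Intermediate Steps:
$S{\left(x,k \right)} = -242 + k$ ($S{\left(x,k \right)} = k - 242 = -242 + k$)
$\frac{493206 - 124257}{-242621 + S{\left(315,16 \right)}} = \frac{493206 - 124257}{-242621 + \left(-242 + 16\right)} = \frac{368949}{-242621 - 226} = \frac{368949}{-242847} = 368949 \left(- \frac{1}{242847}\right) = - \frac{122983}{80949}$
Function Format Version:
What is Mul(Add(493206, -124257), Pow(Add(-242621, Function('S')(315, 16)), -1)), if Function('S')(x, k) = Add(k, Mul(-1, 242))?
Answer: Rational(-122983, 80949) ≈ -1.5193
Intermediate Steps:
Function('S')(x, k) = Add(-242, k) (Function('S')(x, k) = Add(k, -242) = Add(-242, k))
Mul(Add(493206, -124257), Pow(Add(-242621, Function('S')(315, 16)), -1)) = Mul(Add(493206, -124257), Pow(Add(-242621, Add(-242, 16)), -1)) = Mul(368949, Pow(Add(-242621, -226), -1)) = Mul(368949, Pow(-242847, -1)) = Mul(368949, Rational(-1, 242847)) = Rational(-122983, 80949)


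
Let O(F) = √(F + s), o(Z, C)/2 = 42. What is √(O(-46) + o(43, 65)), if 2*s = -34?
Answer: √(84 + 3*I*√7) ≈ 9.1754 + 0.43253*I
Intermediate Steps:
s = -17 (s = (½)*(-34) = -17)
o(Z, C) = 84 (o(Z, C) = 2*42 = 84)
O(F) = √(-17 + F) (O(F) = √(F - 17) = √(-17 + F))
√(O(-46) + o(43, 65)) = √(√(-17 - 46) + 84) = √(√(-63) + 84) = √(3*I*√7 + 84) = √(84 + 3*I*√7)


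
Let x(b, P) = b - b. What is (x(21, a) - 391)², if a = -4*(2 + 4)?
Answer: 152881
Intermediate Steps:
a = -24 (a = -4*6 = -24)
x(b, P) = 0
(x(21, a) - 391)² = (0 - 391)² = (-391)² = 152881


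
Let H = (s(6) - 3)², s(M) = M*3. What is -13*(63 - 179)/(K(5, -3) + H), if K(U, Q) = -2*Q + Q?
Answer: 377/57 ≈ 6.6140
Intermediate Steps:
K(U, Q) = -Q
s(M) = 3*M
H = 225 (H = (3*6 - 3)² = (18 - 3)² = 15² = 225)
-13*(63 - 179)/(K(5, -3) + H) = -13*(63 - 179)/(-1*(-3) + 225) = -(-1508)/(3 + 225) = -(-1508)/228 = -13*(-29/57) = 377/57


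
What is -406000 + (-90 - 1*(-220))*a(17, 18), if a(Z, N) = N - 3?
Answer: -404050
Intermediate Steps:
a(Z, N) = -3 + N
-406000 + (-90 - 1*(-220))*a(17, 18) = -406000 + (-90 - 1*(-220))*(-3 + 18) = -406000 + (-90 + 220)*15 = -406000 + 130*15 = -406000 + 1950 = -404050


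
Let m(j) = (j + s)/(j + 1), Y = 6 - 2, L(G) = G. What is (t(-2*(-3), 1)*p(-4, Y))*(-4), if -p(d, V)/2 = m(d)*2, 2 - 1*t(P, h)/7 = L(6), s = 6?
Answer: 896/3 ≈ 298.67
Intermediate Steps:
t(P, h) = -28 (t(P, h) = 14 - 7*6 = 14 - 42 = -28)
Y = 4
m(j) = (6 + j)/(1 + j) (m(j) = (j + 6)/(j + 1) = (6 + j)/(1 + j))
p(d, V) = -4*(6 + d)/(1 + d) (p(d, V) = -2*(6 + d)/(1 + d)*2 = -4*(6 + d)/(1 + d))
(t(-2*(-3), 1)*p(-4, Y))*(-4) = -112*(-6 - 1*(-4))/(1 - 4)*(-4) = -112*(-6 + 4)/(-3)*(-4) = -112*(-1)*(-2)/3*(-4) = -28*8/3*(-4) = -224/3*(-4) = 896/3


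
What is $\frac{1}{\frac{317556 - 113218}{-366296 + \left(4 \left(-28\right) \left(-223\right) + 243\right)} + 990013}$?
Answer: $\frac{341077}{337670459663} \approx 1.0101 \cdot 10^{-6}$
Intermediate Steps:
$\frac{1}{\frac{317556 - 113218}{-366296 + \left(4 \left(-28\right) \left(-223\right) + 243\right)} + 990013} = \frac{1}{\frac{204338}{-366296 + \left(\left(-112\right) \left(-223\right) + 243\right)} + 990013} = \frac{1}{\frac{204338}{-366296 + \left(24976 + 243\right)} + 990013} = \frac{1}{\frac{204338}{-366296 + 25219} + 990013} = \frac{1}{\frac{204338}{-341077} + 990013} = \frac{1}{204338 \left(- \frac{1}{341077}\right) + 990013} = \frac{1}{- \frac{204338}{341077} + 990013} = \frac{1}{\frac{337670459663}{341077}} = \frac{341077}{337670459663}$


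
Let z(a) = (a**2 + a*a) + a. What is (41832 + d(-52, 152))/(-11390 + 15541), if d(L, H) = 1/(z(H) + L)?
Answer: 1937156257/192224508 ≈ 10.078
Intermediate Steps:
z(a) = a + 2*a**2 (z(a) = (a**2 + a**2) + a = 2*a**2 + a = a + 2*a**2)
d(L, H) = 1/(L + H*(1 + 2*H)) (d(L, H) = 1/(H*(1 + 2*H) + L) = 1/(L + H*(1 + 2*H)))
(41832 + d(-52, 152))/(-11390 + 15541) = (41832 + 1/(-52 + 152*(1 + 2*152)))/(-11390 + 15541) = (41832 + 1/(-52 + 152*(1 + 304)))/4151 = (41832 + 1/(-52 + 152*305))*(1/4151) = (41832 + 1/(-52 + 46360))*(1/4151) = (41832 + 1/46308)*(1/4151) = (1937156257/46308)*(1/4151) = 1937156257/192224508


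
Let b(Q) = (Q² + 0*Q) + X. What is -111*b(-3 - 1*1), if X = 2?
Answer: -1998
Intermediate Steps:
b(Q) = 2 + Q² (b(Q) = (Q² + 0*Q) + 2 = (Q² + 0) + 2 = Q² + 2 = 2 + Q²)
-111*b(-3 - 1*1) = -111*(2 + (-3 - 1*1)²) = -111*(2 + (-3 - 1)²) = -111*(2 + (-4)²) = -111*(2 + 16) = -111*18 = -1998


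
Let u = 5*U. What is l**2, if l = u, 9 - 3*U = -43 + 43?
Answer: 225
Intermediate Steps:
U = 3 (U = 3 - (-43 + 43)/3 = 3 - 1/3*0 = 3 + 0 = 3)
u = 15 (u = 5*3 = 15)
l = 15
l**2 = 15**2 = 225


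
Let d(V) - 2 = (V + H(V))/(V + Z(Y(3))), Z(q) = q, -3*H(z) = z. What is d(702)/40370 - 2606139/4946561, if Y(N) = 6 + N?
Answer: -831053790516/1577572073803 ≈ -0.52679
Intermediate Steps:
H(z) = -z/3
d(V) = 2 + 2*V/(3*(9 + V)) (d(V) = 2 + (V - V/3)/(V + (6 + 3)) = 2 + (2*V/3)/(V + 9) = 2 + (2*V/3)/(9 + V) = 2 + 2*V/(3*(9 + V)))
d(702)/40370 - 2606139/4946561 = (2*(27 + 4*702)/(3*(9 + 702)))/40370 - 2606139/4946561 = ((2/3)*(27 + 2808)/711)*(1/40370) - 2606139*1/4946561 = ((2/3)*(1/711)*2835)*(1/40370) - 2606139/4946561 = (210/79)*(1/40370) - 2606139/4946561 = 21/318923 - 2606139/4946561 = -831053790516/1577572073803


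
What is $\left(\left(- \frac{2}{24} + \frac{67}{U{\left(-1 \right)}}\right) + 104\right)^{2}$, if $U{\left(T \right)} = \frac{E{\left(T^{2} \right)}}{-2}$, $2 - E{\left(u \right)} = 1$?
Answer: $\frac{130321}{144} \approx 905.01$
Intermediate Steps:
$E{\left(u \right)} = 1$ ($E{\left(u \right)} = 2 - 1 = 1$)
$U{\left(T \right)} = - \frac{1}{2}$ ($U{\left(T \right)} = 1 \frac{1}{-2} = 1 \left(- \frac{1}{2}\right) = - \frac{1}{2}$)
$\left(\left(- \frac{2}{24} + \frac{67}{U{\left(-1 \right)}}\right) + 104\right)^{2} = \left(\left(- \frac{2}{24} + \frac{67}{- \frac{1}{2}}\right) + 104\right)^{2} = \left(\left(\left(-2\right) \frac{1}{24} + 67 \left(-2\right)\right) + 104\right)^{2} = \left(\left(- \frac{1}{12} - 134\right) + 104\right)^{2} = \left(- \frac{1609}{12} + 104\right)^{2} = \left(- \frac{361}{12}\right)^{2} = \frac{130321}{144}$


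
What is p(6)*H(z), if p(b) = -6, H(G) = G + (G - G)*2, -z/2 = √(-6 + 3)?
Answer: 12*I*√3 ≈ 20.785*I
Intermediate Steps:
z = -2*I*√3 (z = -2*√(-6 + 3) = -2*I*√3 ≈ -3.4641*I)
H(G) = G (H(G) = G + 0*2 = G + 0 = G)
p(6)*H(z) = -(-12)*I*√3 = 12*I*√3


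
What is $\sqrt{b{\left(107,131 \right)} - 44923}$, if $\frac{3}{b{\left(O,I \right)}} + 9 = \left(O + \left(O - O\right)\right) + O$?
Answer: $\frac{2 i \sqrt{471972115}}{205} \approx 211.95 i$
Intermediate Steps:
$b{\left(O,I \right)} = \frac{3}{-9 + 2 O}$ ($b{\left(O,I \right)} = \frac{3}{-9 + \left(\left(O + \left(O - O\right)\right) + O\right)} = \frac{3}{-9 + \left(\left(O + 0\right) + O\right)} = \frac{3}{-9 + \left(O + O\right)} = \frac{3}{-9 + 2 O}$)
$\sqrt{b{\left(107,131 \right)} - 44923} = \sqrt{\frac{3}{-9 + 2 \cdot 107} - 44923} = \sqrt{\frac{3}{-9 + 214} - 44923} = \sqrt{\frac{3}{205} - 44923} = \sqrt{- \frac{9209212}{205}} = \frac{2 i \sqrt{471972115}}{205}$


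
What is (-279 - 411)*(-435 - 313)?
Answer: 516120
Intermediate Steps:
(-279 - 411)*(-435 - 313) = -690*(-748) = 516120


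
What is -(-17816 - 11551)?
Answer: 29367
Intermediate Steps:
-(-17816 - 11551) = -1*(-29367) = 29367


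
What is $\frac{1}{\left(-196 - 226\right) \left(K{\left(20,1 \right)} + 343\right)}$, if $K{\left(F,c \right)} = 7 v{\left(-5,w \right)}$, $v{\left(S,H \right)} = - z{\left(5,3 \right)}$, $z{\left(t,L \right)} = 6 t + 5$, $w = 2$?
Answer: $- \frac{1}{41356} \approx -2.418 \cdot 10^{-5}$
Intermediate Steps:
$z{\left(t,L \right)} = 5 + 6 t$
$v{\left(S,H \right)} = -35$ ($v{\left(S,H \right)} = - (5 + 6 \cdot 5) = - (5 + 30) = \left(-1\right) 35 = -35$)
$K{\left(F,c \right)} = -245$ ($K{\left(F,c \right)} = 7 \left(-35\right) = -245$)
$\frac{1}{\left(-196 - 226\right) \left(K{\left(20,1 \right)} + 343\right)} = \frac{1}{\left(-196 - 226\right) \left(-245 + 343\right)} = \frac{1}{\left(-422\right) 98} = \frac{1}{-41356} = - \frac{1}{41356}$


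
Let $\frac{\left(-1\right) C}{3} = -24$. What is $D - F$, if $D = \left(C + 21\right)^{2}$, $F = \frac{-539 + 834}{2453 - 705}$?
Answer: $\frac{15118157}{1748} \approx 8648.8$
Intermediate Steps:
$C = 72$ ($C = \left(-3\right) \left(-24\right) = 72$)
$F = \frac{295}{1748} \approx 0.16876$
$D = 8649$ ($D = \left(72 + 21\right)^{2} = 93^{2} = 8649$)
$D - F = 8649 - \frac{295}{1748} = \frac{15118157}{1748}$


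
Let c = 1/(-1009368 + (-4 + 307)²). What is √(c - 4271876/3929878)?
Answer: I*√392612063430579264272909/600982487967 ≈ 1.0426*I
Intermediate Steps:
c = -1/917559 (c = 1/(-1009368 + 303²) = 1/(-1009368 + 91809) = 1/(-917559) = -1/917559 ≈ -1.0898e-6)
√(c - 4271876/3929878) = √(-1/917559 - 4271876/3929878) = √(-1/917559 - 4271876*1/3929878) = √(-1/917559 - 2135938/1964939) = √(-1959851100281/1802947463901) = I*√392612063430579264272909/600982487967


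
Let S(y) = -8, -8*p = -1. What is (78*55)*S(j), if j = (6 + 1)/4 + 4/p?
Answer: -34320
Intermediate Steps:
p = ⅛ (p = -⅛*(-1) = ⅛ ≈ 0.12500)
j = 135/4 (j = (6 + 1)/4 + 4/(⅛) = 7*(¼) + 4*8 = 7/4 + 32 = 135/4 ≈ 33.750)
(78*55)*S(j) = (78*55)*(-8) = 4290*(-8) = -34320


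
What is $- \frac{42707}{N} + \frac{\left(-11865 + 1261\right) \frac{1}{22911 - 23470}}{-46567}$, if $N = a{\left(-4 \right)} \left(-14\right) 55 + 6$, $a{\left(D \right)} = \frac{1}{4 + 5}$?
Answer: $\frac{10005327595475}{18638162348} \approx 536.82$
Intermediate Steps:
$a{\left(D \right)} = \frac{1}{9}$
$N = - \frac{716}{9}$ ($N = \frac{1}{9} \left(-14\right) 55 + 6 = \left(- \frac{14}{9}\right) 55 + 6 = - \frac{770}{9} + 6 = - \frac{716}{9} \approx -79.556$)
$- \frac{42707}{N} + \frac{\left(-11865 + 1261\right) \frac{1}{22911 - 23470}}{-46567} = - \frac{42707}{- \frac{716}{9}} + \frac{\left(-11865 + 1261\right) \frac{1}{22911 - 23470}}{-46567} = \left(-42707\right) \left(- \frac{9}{716}\right) + - \frac{10604}{-559} \left(- \frac{1}{46567}\right) = \frac{384363}{716} + \left(-10604\right) \left(- \frac{1}{559}\right) \left(- \frac{1}{46567}\right) = \frac{384363}{716} + \frac{10604}{559} \left(- \frac{1}{46567}\right) = \frac{384363}{716} - \frac{10604}{26030953} = \frac{10005327595475}{18638162348}$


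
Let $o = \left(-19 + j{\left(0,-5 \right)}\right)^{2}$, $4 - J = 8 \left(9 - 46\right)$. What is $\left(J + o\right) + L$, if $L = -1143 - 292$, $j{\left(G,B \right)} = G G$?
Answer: $-774$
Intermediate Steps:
$j{\left(G,B \right)} = G^{2}$
$J = 300$ ($J = 4 - 8 \left(9 - 46\right) = 4 - 8 \left(-37\right) = 4 - -296 = 4 + 296 = 300$)
$o = 361$ ($o = \left(-19 + 0^{2}\right)^{2} = \left(-19 + 0\right)^{2} = \left(-19\right)^{2} = 361$)
$L = -1435$ ($L = -1143 - 292 = -1435$)
$\left(J + o\right) + L = \left(300 + 361\right) - 1435 = 661 - 1435 = -774$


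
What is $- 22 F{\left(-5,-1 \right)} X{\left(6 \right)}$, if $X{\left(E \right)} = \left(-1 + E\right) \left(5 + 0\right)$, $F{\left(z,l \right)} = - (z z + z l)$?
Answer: $16500$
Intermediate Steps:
$F{\left(z,l \right)} = - z^{2} - l z$ ($F{\left(z,l \right)} = - (z^{2} + l z) = - z^{2} - l z$)
$X{\left(E \right)} = -5 + 5 E$ ($X{\left(E \right)} = \left(-1 + E\right) 5 = -5 + 5 E$)
$- 22 F{\left(-5,-1 \right)} X{\left(6 \right)} = - 22 \left(\left(-1\right) \left(-5\right) \left(-1 - 5\right)\right) \left(-5 + 5 \cdot 6\right) = - 22 \left(\left(-1\right) \left(-5\right) \left(-6\right)\right) \left(-5 + 30\right) = \left(-22\right) \left(-30\right) 25 = 660 \cdot 25 = 16500$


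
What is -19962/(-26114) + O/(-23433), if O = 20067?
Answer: -9376682/101988227 ≈ -0.091939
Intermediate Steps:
-19962/(-26114) + O/(-23433) = -19962/(-26114) + 20067/(-23433) = -19962*(-1/26114) + 20067*(-1/23433) = 9981/13057 - 6689/7811 = -9376682/101988227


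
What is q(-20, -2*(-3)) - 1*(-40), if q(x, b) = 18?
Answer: 58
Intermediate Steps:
q(-20, -2*(-3)) - 1*(-40) = 18 - 1*(-40) = 18 + 40 = 58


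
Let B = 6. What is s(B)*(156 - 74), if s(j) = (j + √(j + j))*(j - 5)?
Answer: 492 + 164*√3 ≈ 776.06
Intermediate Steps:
s(j) = (-5 + j)*(j + √2*√j) (s(j) = (j + √(2*j))*(-5 + j) = (j + √2*√j)*(-5 + j) = (-5 + j)*(j + √2*√j))
s(B)*(156 - 74) = (6² - 5*6 + √2*6^(3/2) - 5*√2*√6)*(156 - 74) = (36 - 30 + √2*(6*√6) - 10*√3)*82 = (36 - 30 + 12*√3 - 10*√3)*82 = (6 + 2*√3)*82 = 492 + 164*√3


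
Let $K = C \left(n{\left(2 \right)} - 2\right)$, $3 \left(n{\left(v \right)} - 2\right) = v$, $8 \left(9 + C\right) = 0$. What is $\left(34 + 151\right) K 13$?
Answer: $-14430$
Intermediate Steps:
$C = -9$ ($C = -9 + \frac{1}{8} \cdot 0 = -9 + 0 = -9$)
$n{\left(v \right)} = 2 + \frac{v}{3}$
$K = -6$ ($K = - 9 \left(\left(2 + \frac{1}{3} \cdot 2\right) - 2\right) = - 9 \left(\left(2 + \frac{2}{3}\right) - 2\right) = - 9 \left(\frac{8}{3} - 2\right) = \left(-9\right) \frac{2}{3} = -6$)
$\left(34 + 151\right) K 13 = \left(34 + 151\right) \left(\left(-6\right) 13\right) = 185 \left(-78\right) = -14430$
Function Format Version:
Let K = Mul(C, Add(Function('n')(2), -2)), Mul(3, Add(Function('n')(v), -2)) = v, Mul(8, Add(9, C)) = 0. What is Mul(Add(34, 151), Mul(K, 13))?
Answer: -14430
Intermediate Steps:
C = -9 (C = Add(-9, Mul(Rational(1, 8), 0)) = Add(-9, 0) = -9)
Function('n')(v) = Add(2, Mul(Rational(1, 3), v))
K = -6 (K = Mul(-9, Add(Add(2, Mul(Rational(1, 3), 2)), -2)) = Mul(-9, Add(Add(2, Rational(2, 3)), -2)) = Mul(-9, Add(Rational(8, 3), -2)) = Mul(-9, Rational(2, 3)) = -6)
Mul(Add(34, 151), Mul(K, 13)) = Mul(Add(34, 151), Mul(-6, 13)) = Mul(185, -78) = -14430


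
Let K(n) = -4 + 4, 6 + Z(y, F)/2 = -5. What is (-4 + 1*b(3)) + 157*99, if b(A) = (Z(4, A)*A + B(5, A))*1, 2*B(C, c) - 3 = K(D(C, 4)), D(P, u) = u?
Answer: 30949/2 ≈ 15475.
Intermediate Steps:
Z(y, F) = -22 (Z(y, F) = -12 + 2*(-5) = -12 - 10 = -22)
K(n) = 0
B(C, c) = 3/2 (B(C, c) = 3/2 + (½)*0 = 3/2 + 0 = 3/2)
b(A) = 3/2 - 22*A (b(A) = (-22*A + 3/2)*1 = (3/2 - 22*A)*1 = 3/2 - 22*A)
(-4 + 1*b(3)) + 157*99 = (-4 + 1*(3/2 - 22*3)) + 157*99 = (-4 + 1*(3/2 - 66)) + 15543 = (-4 + 1*(-129/2)) + 15543 = (-4 - 129/2) + 15543 = -137/2 + 15543 = 30949/2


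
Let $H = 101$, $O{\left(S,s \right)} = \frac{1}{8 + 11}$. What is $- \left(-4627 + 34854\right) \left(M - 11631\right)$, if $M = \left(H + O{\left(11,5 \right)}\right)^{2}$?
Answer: $\frac{15488042757}{361} \approx 4.2903 \cdot 10^{7}$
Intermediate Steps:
$O{\left(S,s \right)} = \frac{1}{19}$
$M = \frac{3686400}{361}$ ($M = \left(101 + \frac{1}{19}\right)^{2} = \left(\frac{1920}{19}\right)^{2} = \frac{3686400}{361} \approx 10212.0$)
$- \left(-4627 + 34854\right) \left(M - 11631\right) = - \left(-4627 + 34854\right) \left(\frac{3686400}{361} - 11631\right) = - \frac{30227 \left(-512391\right)}{361} = \left(-1\right) \left(- \frac{15488042757}{361}\right) = \frac{15488042757}{361}$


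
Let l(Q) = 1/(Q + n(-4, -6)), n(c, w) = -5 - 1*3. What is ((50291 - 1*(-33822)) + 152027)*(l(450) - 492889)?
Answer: -25722368551590/221 ≈ -1.1639e+11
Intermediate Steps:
n(c, w) = -8 (n(c, w) = -5 - 3 = -8)
l(Q) = 1/(-8 + Q) (l(Q) = 1/(Q - 8) = 1/(-8 + Q))
((50291 - 1*(-33822)) + 152027)*(l(450) - 492889) = ((50291 - 1*(-33822)) + 152027)*(1/(-8 + 450) - 492889) = ((50291 + 33822) + 152027)*(1/442 - 492889) = (84113 + 152027)*(1/442 - 492889) = 236140*(-217856937/442) = -25722368551590/221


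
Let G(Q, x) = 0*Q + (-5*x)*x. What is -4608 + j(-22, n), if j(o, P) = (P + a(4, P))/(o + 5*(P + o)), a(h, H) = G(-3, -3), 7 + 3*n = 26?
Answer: -1386892/301 ≈ -4607.6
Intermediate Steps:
n = 19/3 (n = -7/3 + (1/3)*26 = -7/3 + 26/3 = 19/3 ≈ 6.3333)
G(Q, x) = -5*x**2 (G(Q, x) = 0 - 5*x**2 = -5*x**2)
a(h, H) = -45 (a(h, H) = -5*(-3)**2 = -5*9 = -45)
j(o, P) = (-45 + P)/(5*P + 6*o) (j(o, P) = (P - 45)/(o + 5*(P + o)) = (-45 + P)/(o + (5*P + 5*o)) = (-45 + P)/(5*P + 6*o))
-4608 + j(-22, n) = -4608 + (-45 + 19/3)/(5*(19/3) + 6*(-22)) = -4608 - 116/3/(95/3 - 132) = -4608 - 116/3/(-301/3) = -4608 - 3/301*(-116/3) = -4608 + 116/301 = -1386892/301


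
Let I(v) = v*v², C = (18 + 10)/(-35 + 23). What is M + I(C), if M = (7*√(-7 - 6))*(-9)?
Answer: -343/27 - 63*I*√13 ≈ -12.704 - 227.15*I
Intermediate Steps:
C = -7/3 (C = 28/(-12) = 28*(-1/12) = -7/3 ≈ -2.3333)
I(v) = v³
M = -63*I*√13 (M = (7*√(-13))*(-9) = (7*(I*√13))*(-9) = (7*I*√13)*(-9) = -63*I*√13 ≈ -227.15*I)
M + I(C) = -63*I*√13 + (-7/3)³ = -63*I*√13 - 343/27 = -343/27 - 63*I*√13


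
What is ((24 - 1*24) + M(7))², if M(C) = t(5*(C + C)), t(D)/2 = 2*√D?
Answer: 1120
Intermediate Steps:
t(D) = 4*√D (t(D) = 2*(2*√D) = 4*√D)
M(C) = 4*√10*√C (M(C) = 4*√(5*(C + C)) = 4*√(5*(2*C)) = 4*√(10*C) = 4*(√10*√C) = 4*√10*√C)
((24 - 1*24) + M(7))² = ((24 - 1*24) + 4*√10*√7)² = ((24 - 24) + 4*√70)² = (0 + 4*√70)² = (4*√70)² = 1120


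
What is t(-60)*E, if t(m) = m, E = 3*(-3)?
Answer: 540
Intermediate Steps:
E = -9
t(-60)*E = -60*(-9) = 540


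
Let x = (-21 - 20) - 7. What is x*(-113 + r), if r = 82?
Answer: 1488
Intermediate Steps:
x = -48 (x = -41 - 7 = -48)
x*(-113 + r) = -48*(-113 + 82) = -48*(-31) = 1488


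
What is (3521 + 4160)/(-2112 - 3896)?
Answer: -7681/6008 ≈ -1.2785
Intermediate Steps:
(3521 + 4160)/(-2112 - 3896) = 7681/(-6008) = 7681*(-1/6008) = -7681/6008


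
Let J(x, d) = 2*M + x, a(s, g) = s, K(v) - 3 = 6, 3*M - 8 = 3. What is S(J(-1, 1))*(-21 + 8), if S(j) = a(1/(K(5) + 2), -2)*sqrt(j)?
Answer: -13*sqrt(57)/33 ≈ -2.9742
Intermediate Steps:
M = 11/3 (M = 8/3 + (1/3)*3 = 8/3 + 1 = 11/3 ≈ 3.6667)
K(v) = 9 (K(v) = 3 + 6 = 9)
J(x, d) = 22/3 + x (J(x, d) = 2*(11/3) + x = 22/3 + x)
S(j) = sqrt(j)/11 (S(j) = sqrt(j)/(9 + 2) = sqrt(j)/11)
S(J(-1, 1))*(-21 + 8) = (sqrt(22/3 - 1)/11)*(-21 + 8) = (sqrt(19/3)/11)*(-13) = ((sqrt(57)/3)/11)*(-13) = (sqrt(57)/33)*(-13) = -13*sqrt(57)/33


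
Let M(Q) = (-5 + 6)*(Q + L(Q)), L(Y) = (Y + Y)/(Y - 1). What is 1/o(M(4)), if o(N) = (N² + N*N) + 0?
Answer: 9/800 ≈ 0.011250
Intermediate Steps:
L(Y) = 2*Y/(-1 + Y) (L(Y) = (2*Y)/(-1 + Y) = 2*Y/(-1 + Y))
M(Q) = Q + 2*Q/(-1 + Q) (M(Q) = (-5 + 6)*(Q + 2*Q/(-1 + Q)) = 1*(Q + 2*Q/(-1 + Q)) = Q + 2*Q/(-1 + Q))
o(N) = 2*N² (o(N) = (N² + N²) + 0 = 2*N² + 0 = 2*N²)
1/o(M(4)) = 1/(2*(4*(1 + 4)/(-1 + 4))²) = 1/(2*(4*5/3)²) = 1/(2*(4*(⅓)*5)²) = 1/(2*(20/3)²) = 1/(2*(400/9)) = 1/(800/9) = 9/800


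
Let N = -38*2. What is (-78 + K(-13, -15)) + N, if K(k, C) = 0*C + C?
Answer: -169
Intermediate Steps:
K(k, C) = C (K(k, C) = 0 + C = C)
N = -76
(-78 + K(-13, -15)) + N = (-78 - 15) - 76 = -93 - 76 = -169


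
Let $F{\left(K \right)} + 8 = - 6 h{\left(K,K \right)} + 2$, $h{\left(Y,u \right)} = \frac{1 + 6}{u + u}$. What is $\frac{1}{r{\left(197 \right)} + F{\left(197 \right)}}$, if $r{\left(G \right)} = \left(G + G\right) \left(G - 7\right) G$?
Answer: $\frac{197}{2905240537} \approx 6.7809 \cdot 10^{-8}$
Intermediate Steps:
$h{\left(Y,u \right)} = \frac{7}{2 u}$
$F{\left(K \right)} = -6 - \frac{21}{K}$ ($F{\left(K \right)} = -8 + \left(- 6 \frac{7}{2 K} + 2\right) = -8 + \left(- \frac{21}{K} + 2\right) = -8 + \left(2 - \frac{21}{K}\right) = -6 - \frac{21}{K}$)
$r{\left(G \right)} = 2 G^{2} \left(-7 + G\right)$ ($r{\left(G \right)} = 2 G \left(-7 + G\right) G = 2 G^{2} \left(-7 + G\right)$)
$\frac{1}{r{\left(197 \right)} + F{\left(197 \right)}} = \frac{1}{2 \cdot 197^{2} \left(-7 + 197\right) - \left(6 + \frac{21}{197}\right)} = \frac{1}{2 \cdot 38809 \cdot 190 - \frac{1203}{197}} = \frac{1}{14747420 - \frac{1203}{197}} = \frac{1}{\frac{2905240537}{197}} = \frac{197}{2905240537}$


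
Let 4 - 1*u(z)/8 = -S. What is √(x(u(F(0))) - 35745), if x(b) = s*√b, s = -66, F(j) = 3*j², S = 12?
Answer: √(-35745 - 528*√2) ≈ 191.03*I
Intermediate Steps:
u(z) = 128 (u(z) = 32 - (-8)*12 = 32 - 8*(-12) = 32 + 96 = 128)
x(b) = -66*√b
√(x(u(F(0))) - 35745) = √(-528*√2 - 35745) = √(-35745 - 528*√2)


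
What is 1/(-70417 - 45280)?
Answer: -1/115697 ≈ -8.6433e-6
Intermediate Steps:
1/(-70417 - 45280) = 1/(-115697) = -1/115697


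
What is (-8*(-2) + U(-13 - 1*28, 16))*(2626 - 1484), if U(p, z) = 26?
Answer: 47964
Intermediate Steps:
(-8*(-2) + U(-13 - 1*28, 16))*(2626 - 1484) = (-8*(-2) + 26)*(2626 - 1484) = (16 + 26)*1142 = 42*1142 = 47964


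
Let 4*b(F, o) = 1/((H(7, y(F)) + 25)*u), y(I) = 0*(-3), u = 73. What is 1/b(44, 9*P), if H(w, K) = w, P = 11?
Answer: 9344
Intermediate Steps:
y(I) = 0
b(F, o) = 1/9344 (b(F, o) = (1/((7 + 25)*73))/4 = ((1/73)/32)/4 = ((1/32)*(1/73))/4 = (¼)*(1/2336) = 1/9344)
1/b(44, 9*P) = 1/(1/9344) = 9344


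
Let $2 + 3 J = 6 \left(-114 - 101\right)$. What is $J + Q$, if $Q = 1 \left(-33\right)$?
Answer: $- \frac{1391}{3} \approx -463.67$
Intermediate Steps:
$J = - \frac{1292}{3}$ ($J = - \frac{2}{3} + \frac{6 \left(-114 - 101\right)}{3} = - \frac{2}{3} + \frac{6 \left(-215\right)}{3} = - \frac{2}{3} + \frac{1}{3} \left(-1290\right) = - \frac{2}{3} - 430 = - \frac{1292}{3} \approx -430.67$)
$Q = -33$
$J + Q = - \frac{1292}{3} - 33 = - \frac{1391}{3}$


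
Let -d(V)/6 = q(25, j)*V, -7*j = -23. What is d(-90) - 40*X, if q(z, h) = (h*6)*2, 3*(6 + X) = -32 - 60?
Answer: 477920/21 ≈ 22758.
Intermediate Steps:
j = 23/7 (j = -1/7*(-23) = 23/7 ≈ 3.2857)
X = -110/3 (X = -6 + (-32 - 60)/3 = -6 + (1/3)*(-92) = -6 - 92/3 = -110/3 ≈ -36.667)
q(z, h) = 12*h (q(z, h) = (6*h)*2 = 12*h)
d(V) = -1656*V/7 (d(V) = -6*12*(23/7)*V = -1656*V/7)
d(-90) - 40*X = -1656/7*(-90) - 40*(-110)/3 = 149040/7 - 1*(-4400/3) = 149040/7 + 4400/3 = 477920/21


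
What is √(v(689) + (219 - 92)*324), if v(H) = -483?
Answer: √40665 ≈ 201.66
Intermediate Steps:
√(v(689) + (219 - 92)*324) = √(-483 + (219 - 92)*324) = √(-483 + 127*324) = √(-483 + 41148) = √40665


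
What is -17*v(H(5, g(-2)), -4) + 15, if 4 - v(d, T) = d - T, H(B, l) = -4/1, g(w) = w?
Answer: -53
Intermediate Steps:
H(B, l) = -4 (H(B, l) = -4*1 = -4)
v(d, T) = 4 + T - d (v(d, T) = 4 - (d - T) = 4 + (T - d) = 4 + T - d)
-17*v(H(5, g(-2)), -4) + 15 = -17*(4 - 4 - 1*(-4)) + 15 = -17*(4 - 4 + 4) + 15 = -17*4 + 15 = -68 + 15 = -53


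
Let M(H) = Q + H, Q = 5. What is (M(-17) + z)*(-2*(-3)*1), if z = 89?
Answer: 462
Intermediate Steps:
M(H) = 5 + H
(M(-17) + z)*(-2*(-3)*1) = ((5 - 17) + 89)*(-2*(-3)*1) = (-12 + 89)*(6*1) = 77*6 = 462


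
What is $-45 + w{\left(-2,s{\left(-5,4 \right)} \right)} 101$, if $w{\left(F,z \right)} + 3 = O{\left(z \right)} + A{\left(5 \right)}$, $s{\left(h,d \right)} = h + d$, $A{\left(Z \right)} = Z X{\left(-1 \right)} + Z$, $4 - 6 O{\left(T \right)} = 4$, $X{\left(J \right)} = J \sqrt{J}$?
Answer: $157 - 505 i \approx 157.0 - 505.0 i$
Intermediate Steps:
$X{\left(J \right)} = J^{\frac{3}{2}}$
$O{\left(T \right)} = 0$ ($O{\left(T \right)} = \frac{2}{3} - \frac{2}{3} = 0$)
$A{\left(Z \right)} = Z - i Z$ ($A{\left(Z \right)} = Z \left(-1\right)^{\frac{3}{2}} + Z = Z \left(- i\right) + Z = - i Z + Z = Z - i Z$)
$s{\left(h,d \right)} = d + h$
$w{\left(F,z \right)} = 2 - 5 i$ ($w{\left(F,z \right)} = -3 + \left(0 + 5 \left(1 - i\right)\right) = -3 + \left(0 + \left(5 - 5 i\right)\right) = -3 + \left(5 - 5 i\right) = 2 - 5 i$)
$-45 + w{\left(-2,s{\left(-5,4 \right)} \right)} 101 = -45 + \left(2 - 5 i\right) 101 = -45 + \left(202 - 505 i\right) = 157 - 505 i$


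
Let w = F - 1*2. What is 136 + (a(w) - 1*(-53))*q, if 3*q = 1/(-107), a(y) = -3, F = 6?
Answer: 43606/321 ≈ 135.84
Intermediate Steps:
w = 4 (w = 6 - 1*2 = 6 - 2 = 4)
q = -1/321 (q = (⅓)/(-107) = (⅓)*(-1/107) = -1/321 ≈ -0.0031153)
136 + (a(w) - 1*(-53))*q = 136 + (-3 - 1*(-53))*(-1/321) = 136 + (-3 + 53)*(-1/321) = 136 + 50*(-1/321) = 136 - 50/321 = 43606/321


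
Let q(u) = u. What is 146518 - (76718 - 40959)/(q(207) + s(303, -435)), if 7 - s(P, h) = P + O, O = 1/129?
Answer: 1686932587/11482 ≈ 1.4692e+5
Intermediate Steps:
O = 1/129 ≈ 0.0077519
s(P, h) = 902/129 - P (s(P, h) = 7 - (P + 1/129) = 7 - (1/129 + P) = 7 + (-1/129 - P) = 902/129 - P)
146518 - (76718 - 40959)/(q(207) + s(303, -435)) = 146518 - (76718 - 40959)/(207 + (902/129 - 1*303)) = 146518 - 35759/(207 + (902/129 - 303)) = 146518 - 35759/(207 - 38185/129) = 146518 - 35759/(-11482/129) = 146518 - 35759*(-129)/11482 = 146518 - 1*(-4612911/11482) = 146518 + 4612911/11482 = 1686932587/11482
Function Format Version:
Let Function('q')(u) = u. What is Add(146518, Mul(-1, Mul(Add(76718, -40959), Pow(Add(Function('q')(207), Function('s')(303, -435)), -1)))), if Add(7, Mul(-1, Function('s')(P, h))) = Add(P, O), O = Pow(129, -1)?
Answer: Rational(1686932587, 11482) ≈ 1.4692e+5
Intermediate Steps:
O = Rational(1, 129) ≈ 0.0077519
Function('s')(P, h) = Add(Rational(902, 129), Mul(-1, P)) (Function('s')(P, h) = Add(7, Mul(-1, Add(P, Rational(1, 129)))) = Add(7, Mul(-1, Add(Rational(1, 129), P))) = Add(7, Add(Rational(-1, 129), Mul(-1, P))) = Add(Rational(902, 129), Mul(-1, P)))
Add(146518, Mul(-1, Mul(Add(76718, -40959), Pow(Add(Function('q')(207), Function('s')(303, -435)), -1)))) = Add(146518, Mul(-1, Mul(Add(76718, -40959), Pow(Add(207, Add(Rational(902, 129), Mul(-1, 303))), -1)))) = Add(146518, Mul(-1, Mul(35759, Pow(Add(207, Add(Rational(902, 129), -303)), -1)))) = Add(146518, Mul(-1, Mul(35759, Pow(Add(207, Rational(-38185, 129)), -1)))) = Add(146518, Mul(-1, Mul(35759, Pow(Rational(-11482, 129), -1)))) = Add(146518, Mul(-1, Mul(35759, Rational(-129, 11482)))) = Add(146518, Mul(-1, Rational(-4612911, 11482))) = Add(146518, Rational(4612911, 11482)) = Rational(1686932587, 11482)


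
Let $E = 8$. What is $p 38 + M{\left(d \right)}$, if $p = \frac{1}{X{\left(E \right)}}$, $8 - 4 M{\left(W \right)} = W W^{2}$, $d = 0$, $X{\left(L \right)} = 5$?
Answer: $\frac{48}{5} \approx 9.6$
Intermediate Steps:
$M{\left(W \right)} = 2 - \frac{W^{3}}{4}$ ($M{\left(W \right)} = 2 - \frac{W W^{2}}{4} = 2 - \frac{W^{3}}{4}$)
$p = \frac{1}{5} \approx 0.2$
$p 38 + M{\left(d \right)} = \frac{1}{5} \cdot 38 + \left(2 - \frac{0^{3}}{4}\right) = \frac{38}{5} + \left(2 - 0\right) = \frac{38}{5} + \left(2 + 0\right) = \frac{38}{5} + 2 = \frac{48}{5}$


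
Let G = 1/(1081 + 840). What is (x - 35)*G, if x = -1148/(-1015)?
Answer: -4911/278545 ≈ -0.017631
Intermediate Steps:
G = 1/1921 ≈ 0.00052056
x = 164/145 (x = -1148*(-1/1015) = 164/145 ≈ 1.1310)
(x - 35)*G = (164/145 - 35)*(1/1921) = -4911/145*1/1921 = -4911/278545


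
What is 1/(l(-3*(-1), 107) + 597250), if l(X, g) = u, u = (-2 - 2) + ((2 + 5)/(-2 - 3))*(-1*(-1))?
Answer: 5/2986223 ≈ 1.6744e-6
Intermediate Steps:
u = -27/5 (u = -4 + (7/(-5))*1 = -4 + (7*(-⅕))*1 = -4 - 7/5*1 = -4 - 7/5 = -27/5 ≈ -5.4000)
l(X, g) = -27/5
1/(l(-3*(-1), 107) + 597250) = 1/(-27/5 + 597250) = 1/(2986223/5) = 5/2986223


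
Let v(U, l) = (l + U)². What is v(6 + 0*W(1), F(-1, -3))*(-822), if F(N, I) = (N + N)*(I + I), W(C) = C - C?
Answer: -266328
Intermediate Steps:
W(C) = 0
F(N, I) = 4*I*N (F(N, I) = (2*N)*(2*I) = 4*I*N)
v(U, l) = (U + l)²
v(6 + 0*W(1), F(-1, -3))*(-822) = ((6 + 0*0) + 4*(-3)*(-1))²*(-822) = ((6 + 0) + 12)²*(-822) = (6 + 12)²*(-822) = 18²*(-822) = 324*(-822) = -266328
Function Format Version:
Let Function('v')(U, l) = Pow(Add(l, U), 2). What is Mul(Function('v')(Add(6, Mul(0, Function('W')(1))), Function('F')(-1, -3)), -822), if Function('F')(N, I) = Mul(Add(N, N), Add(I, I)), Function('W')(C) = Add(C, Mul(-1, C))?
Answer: -266328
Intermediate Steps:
Function('W')(C) = 0
Function('F')(N, I) = Mul(4, I, N) (Function('F')(N, I) = Mul(Mul(2, N), Mul(2, I)) = Mul(4, I, N))
Function('v')(U, l) = Pow(Add(U, l), 2)
Mul(Function('v')(Add(6, Mul(0, Function('W')(1))), Function('F')(-1, -3)), -822) = Mul(Pow(Add(Add(6, Mul(0, 0)), Mul(4, -3, -1)), 2), -822) = Mul(Pow(Add(Add(6, 0), 12), 2), -822) = Mul(Pow(Add(6, 12), 2), -822) = Mul(Pow(18, 2), -822) = Mul(324, -822) = -266328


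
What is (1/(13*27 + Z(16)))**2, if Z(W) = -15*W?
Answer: 1/12321 ≈ 8.1162e-5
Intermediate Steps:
(1/(13*27 + Z(16)))**2 = (1/(13*27 - 15*16))**2 = (1/(351 - 240))**2 = (1/111)**2 = 1/12321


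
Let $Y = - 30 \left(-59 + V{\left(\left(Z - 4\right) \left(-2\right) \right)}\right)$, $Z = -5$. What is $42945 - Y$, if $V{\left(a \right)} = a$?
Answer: $41715$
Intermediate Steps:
$Y = 1230$ ($Y = - 30 \left(-59 + \left(-5 - 4\right) \left(-2\right)\right) = - 30 \left(-59 - -18\right) = - 30 \left(-59 + 18\right) = \left(-30\right) \left(-41\right) = 1230$)
$42945 - Y = 42945 - 1230 = 41715$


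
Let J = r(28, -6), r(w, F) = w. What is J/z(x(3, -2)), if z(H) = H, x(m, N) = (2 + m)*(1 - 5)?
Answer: -7/5 ≈ -1.4000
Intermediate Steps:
x(m, N) = -8 - 4*m (x(m, N) = (2 + m)*(-4) = -8 - 4*m)
J = 28
J/z(x(3, -2)) = 28/(-8 - 4*3) = 28/(-8 - 12) = 28/(-20) = 28*(-1/20) = -7/5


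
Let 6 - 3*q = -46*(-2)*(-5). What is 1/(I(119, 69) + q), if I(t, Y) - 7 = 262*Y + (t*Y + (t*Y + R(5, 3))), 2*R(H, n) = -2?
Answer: 3/103984 ≈ 2.8851e-5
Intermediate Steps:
R(H, n) = -1 (R(H, n) = (½)*(-2) = -1)
q = 466/3 (q = 2 - (-46*(-2))*(-5)/3 = 2 - 92*(-5)/3 = 2 - ⅓*(-460) = 2 + 460/3 = 466/3 ≈ 155.33)
I(t, Y) = 6 + 262*Y + 2*Y*t (I(t, Y) = 7 + (262*Y + (t*Y + (t*Y - 1))) = 7 + (262*Y + (Y*t + (Y*t - 1))) = 7 + (262*Y + (Y*t + (-1 + Y*t))) = 7 + (262*Y + (-1 + 2*Y*t)) = 7 + (-1 + 262*Y + 2*Y*t) = 6 + 262*Y + 2*Y*t)
1/(I(119, 69) + q) = 1/((6 + 262*69 + 2*69*119) + 466/3) = 1/((6 + 18078 + 16422) + 466/3) = 1/(34506 + 466/3) = 1/(103984/3) = 3/103984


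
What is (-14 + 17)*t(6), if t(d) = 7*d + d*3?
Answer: 180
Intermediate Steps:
t(d) = 10*d (t(d) = 7*d + 3*d = 10*d)
(-14 + 17)*t(6) = (-14 + 17)*(10*6) = 3*60 = 180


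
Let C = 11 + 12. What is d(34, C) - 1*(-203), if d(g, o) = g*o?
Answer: 985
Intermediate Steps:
C = 23
d(34, C) - 1*(-203) = 34*23 - 1*(-203) = 782 + 203 = 985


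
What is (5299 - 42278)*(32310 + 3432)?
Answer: -1321703418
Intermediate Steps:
(5299 - 42278)*(32310 + 3432) = -36979*35742 = -1321703418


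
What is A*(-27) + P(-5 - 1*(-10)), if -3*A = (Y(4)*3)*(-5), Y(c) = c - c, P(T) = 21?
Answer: 21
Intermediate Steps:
Y(c) = 0
A = 0 (A = -0*3*(-5)/3 = -0*(-5) = -1/3*0 = 0)
A*(-27) + P(-5 - 1*(-10)) = 0*(-27) + 21 = 0 + 21 = 21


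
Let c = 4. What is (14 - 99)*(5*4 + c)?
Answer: -2040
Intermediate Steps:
(14 - 99)*(5*4 + c) = (14 - 99)*(5*4 + 4) = -85*(20 + 4) = -85*24 = -2040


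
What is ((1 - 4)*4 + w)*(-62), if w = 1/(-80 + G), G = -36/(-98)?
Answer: 1453063/1951 ≈ 744.78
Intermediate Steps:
G = 18/49 (G = -36*(-1/98) = 18/49 ≈ 0.36735)
w = -49/3902 (w = 1/(-80 + 18/49) = 1/(-3902/49) = -49/3902 ≈ -0.012558)
((1 - 4)*4 + w)*(-62) = ((1 - 4)*4 - 49/3902)*(-62) = (-3*4 - 49/3902)*(-62) = (-12 - 49/3902)*(-62) = -46873/3902*(-62) = 1453063/1951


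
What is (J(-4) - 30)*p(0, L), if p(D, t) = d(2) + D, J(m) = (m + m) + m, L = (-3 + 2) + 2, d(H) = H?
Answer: -84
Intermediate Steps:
L = 1 (L = -1 + 2 = 1)
J(m) = 3*m (J(m) = 2*m + m = 3*m)
p(D, t) = 2 + D
(J(-4) - 30)*p(0, L) = (3*(-4) - 30)*(2 + 0) = (-12 - 30)*2 = -42*2 = -84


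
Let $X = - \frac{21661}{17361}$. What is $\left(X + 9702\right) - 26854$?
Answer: $- \frac{297797533}{17361} \approx -17153.0$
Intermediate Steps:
$X = - \frac{21661}{17361}$ ($X = \left(-21661\right) \frac{1}{17361} = - \frac{21661}{17361} \approx -1.2477$)
$\left(X + 9702\right) - 26854 = \left(- \frac{21661}{17361} + 9702\right) - 26854 = \frac{168414761}{17361} - 26854 = - \frac{297797533}{17361}$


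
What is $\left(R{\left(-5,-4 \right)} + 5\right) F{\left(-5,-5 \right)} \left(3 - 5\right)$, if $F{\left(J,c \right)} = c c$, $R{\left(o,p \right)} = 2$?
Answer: $-350$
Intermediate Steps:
$F{\left(J,c \right)} = c^{2}$
$\left(R{\left(-5,-4 \right)} + 5\right) F{\left(-5,-5 \right)} \left(3 - 5\right) = \left(2 + 5\right) \left(-5\right)^{2} \left(3 - 5\right) = 7 \cdot 25 \left(-2\right) = 175 \left(-2\right) = -350$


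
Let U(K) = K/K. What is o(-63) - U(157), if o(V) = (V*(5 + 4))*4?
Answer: -2269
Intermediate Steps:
U(K) = 1
o(V) = 36*V (o(V) = (V*9)*4 = (9*V)*4 = 36*V)
o(-63) - U(157) = 36*(-63) - 1*1 = -2268 - 1 = -2269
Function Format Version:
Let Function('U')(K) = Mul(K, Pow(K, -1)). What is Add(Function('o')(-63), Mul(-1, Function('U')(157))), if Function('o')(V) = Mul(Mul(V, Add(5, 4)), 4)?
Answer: -2269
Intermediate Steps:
Function('U')(K) = 1
Function('o')(V) = Mul(36, V) (Function('o')(V) = Mul(Mul(V, 9), 4) = Mul(Mul(9, V), 4) = Mul(36, V))
Add(Function('o')(-63), Mul(-1, Function('U')(157))) = Add(Mul(36, -63), Mul(-1, 1)) = Add(-2268, -1) = -2269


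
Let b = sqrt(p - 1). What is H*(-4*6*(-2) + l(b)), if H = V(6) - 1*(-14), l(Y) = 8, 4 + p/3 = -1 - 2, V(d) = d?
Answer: 1120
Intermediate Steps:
p = -21 (p = -12 + 3*(-1 - 2) = -12 + 3*(-3) = -12 - 9 = -21)
b = I*sqrt(22) (b = sqrt(-21 - 1) = sqrt(-22) = I*sqrt(22) ≈ 4.6904*I)
H = 20 (H = 6 - 1*(-14) = 6 + 14 = 20)
H*(-4*6*(-2) + l(b)) = 20*(-4*6*(-2) + 8) = 20*(-24*(-2) + 8) = 20*(48 + 8) = 20*56 = 1120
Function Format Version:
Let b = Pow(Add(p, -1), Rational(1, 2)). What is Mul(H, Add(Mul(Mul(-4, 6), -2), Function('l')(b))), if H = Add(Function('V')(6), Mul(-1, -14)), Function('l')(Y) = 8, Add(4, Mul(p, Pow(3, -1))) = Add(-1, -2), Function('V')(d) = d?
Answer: 1120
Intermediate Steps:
p = -21 (p = Add(-12, Mul(3, Add(-1, -2))) = Add(-12, Mul(3, -3)) = Add(-12, -9) = -21)
b = Mul(I, Pow(22, Rational(1, 2))) (b = Pow(Add(-21, -1), Rational(1, 2)) = Pow(-22, Rational(1, 2)) = Mul(I, Pow(22, Rational(1, 2))) ≈ Mul(4.6904, I))
H = 20 (H = Add(6, Mul(-1, -14)) = Add(6, 14) = 20)
Mul(H, Add(Mul(Mul(-4, 6), -2), Function('l')(b))) = Mul(20, Add(Mul(Mul(-4, 6), -2), 8)) = Mul(20, Add(Mul(-24, -2), 8)) = Mul(20, Add(48, 8)) = Mul(20, 56) = 1120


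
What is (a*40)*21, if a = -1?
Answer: -840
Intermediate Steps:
(a*40)*21 = -1*40*21 = -40*21 = -840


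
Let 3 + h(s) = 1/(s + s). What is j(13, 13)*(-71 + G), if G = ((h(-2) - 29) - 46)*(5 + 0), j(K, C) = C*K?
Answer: -312481/4 ≈ -78120.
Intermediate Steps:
h(s) = -3 + 1/(2*s) (h(s) = -3 + 1/(s + s) = -3 + 1/(2*s))
G = -1565/4 (G = (((-3 + (½)/(-2)) - 29) - 46)*(5 + 0) = (((-3 + (½)*(-½)) - 29) - 46)*5 = (((-3 - ¼) - 29) - 46)*5 = ((-13/4 - 29) - 46)*5 = (-129/4 - 46)*5 = -313/4*5 = -1565/4 ≈ -391.25)
j(13, 13)*(-71 + G) = (13*13)*(-71 - 1565/4) = 169*(-1849/4) = -312481/4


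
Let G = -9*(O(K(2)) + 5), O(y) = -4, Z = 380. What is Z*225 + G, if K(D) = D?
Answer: 85491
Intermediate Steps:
G = -9 (G = -9*(-4 + 5) = -9*1 = -9)
Z*225 + G = 380*225 - 9 = 85500 - 9 = 85491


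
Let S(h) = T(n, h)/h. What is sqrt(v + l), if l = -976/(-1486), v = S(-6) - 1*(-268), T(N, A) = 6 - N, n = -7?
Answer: sqrt(5296161954)/4458 ≈ 16.325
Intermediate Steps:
S(h) = 13/h (S(h) = (6 - 1*(-7))/h = (6 + 7)/h = 13/h)
v = 1595/6 (v = 13/(-6) - 1*(-268) = 13*(-1/6) + 268 = -13/6 + 268 = 1595/6 ≈ 265.83)
l = 488/743 (l = -976*(-1/1486) = 488/743 ≈ 0.65680)
sqrt(v + l) = sqrt(1595/6 + 488/743) = sqrt(1188013/4458) = sqrt(5296161954)/4458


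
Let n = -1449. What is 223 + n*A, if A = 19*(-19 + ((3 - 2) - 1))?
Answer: 523312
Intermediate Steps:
A = -361 (A = 19*(-19 + (1 - 1)) = 19*(-19 + 0) = 19*(-19) = -361)
223 + n*A = 223 - 1449*(-361) = 223 + 523089 = 523312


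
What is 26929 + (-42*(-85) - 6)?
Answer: 30493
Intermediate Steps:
26929 + (-42*(-85) - 6) = 26929 + (3570 - 6) = 26929 + 3564 = 30493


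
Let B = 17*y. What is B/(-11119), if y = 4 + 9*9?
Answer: -1445/11119 ≈ -0.12996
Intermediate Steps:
y = 85 (y = 4 + 81 = 85)
B = 1445 (B = 17*85 = 1445)
B/(-11119) = 1445/(-11119) = 1445*(-1/11119) = -1445/11119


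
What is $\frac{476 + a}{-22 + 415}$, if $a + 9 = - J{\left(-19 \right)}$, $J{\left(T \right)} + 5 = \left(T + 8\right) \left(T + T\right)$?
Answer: $\frac{18}{131} \approx 0.1374$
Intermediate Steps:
$J{\left(T \right)} = -5 + 2 T \left(8 + T\right)$ ($J{\left(T \right)} = -5 + \left(T + 8\right) \left(T + T\right) = -5 + \left(8 + T\right) 2 T = -5 + 2 T \left(8 + T\right)$)
$a = -422$ ($a = -9 - \left(-5 + 2 \left(-19\right)^{2} + 16 \left(-19\right)\right) = -9 - \left(-5 + 2 \cdot 361 - 304\right) = -9 - \left(-5 + 722 - 304\right) = -9 - 413 = -422$)
$\frac{476 + a}{-22 + 415} = \frac{476 - 422}{-22 + 415} = \frac{54}{393} = 54 \cdot \frac{1}{393} = \frac{18}{131}$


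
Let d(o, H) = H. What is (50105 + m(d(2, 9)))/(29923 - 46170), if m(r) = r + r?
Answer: -50123/16247 ≈ -3.0851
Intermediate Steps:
m(r) = 2*r
(50105 + m(d(2, 9)))/(29923 - 46170) = (50105 + 2*9)/(29923 - 46170) = (50105 + 18)/(-16247) = 50123*(-1/16247) = -50123/16247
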